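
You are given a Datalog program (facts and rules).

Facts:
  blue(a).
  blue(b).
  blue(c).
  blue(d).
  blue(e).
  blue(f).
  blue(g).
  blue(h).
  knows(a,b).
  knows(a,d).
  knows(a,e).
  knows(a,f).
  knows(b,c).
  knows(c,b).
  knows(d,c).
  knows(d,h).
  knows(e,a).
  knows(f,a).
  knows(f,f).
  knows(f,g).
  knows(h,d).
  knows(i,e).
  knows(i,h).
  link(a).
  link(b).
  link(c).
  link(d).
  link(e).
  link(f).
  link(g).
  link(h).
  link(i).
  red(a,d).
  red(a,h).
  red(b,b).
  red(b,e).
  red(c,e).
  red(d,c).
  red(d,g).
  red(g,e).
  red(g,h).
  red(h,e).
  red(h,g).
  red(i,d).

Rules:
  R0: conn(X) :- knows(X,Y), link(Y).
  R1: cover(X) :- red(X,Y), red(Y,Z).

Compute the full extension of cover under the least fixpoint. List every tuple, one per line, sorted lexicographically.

cover(a)
cover(b)
cover(d)
cover(g)
cover(h)
cover(i)

round 1: derive cover(a) via R1 from red(a,d), red(d,c)
round 1: derive cover(b) via R1 from red(b,b), red(b,b)
round 1: derive cover(d) via R1 from red(d,c), red(c,e)
round 1: derive cover(g) via R1 from red(g,h), red(h,e)
round 1: derive cover(h) via R1 from red(h,g), red(g,e)
round 1: derive cover(i) via R1 from red(i,d), red(d,c)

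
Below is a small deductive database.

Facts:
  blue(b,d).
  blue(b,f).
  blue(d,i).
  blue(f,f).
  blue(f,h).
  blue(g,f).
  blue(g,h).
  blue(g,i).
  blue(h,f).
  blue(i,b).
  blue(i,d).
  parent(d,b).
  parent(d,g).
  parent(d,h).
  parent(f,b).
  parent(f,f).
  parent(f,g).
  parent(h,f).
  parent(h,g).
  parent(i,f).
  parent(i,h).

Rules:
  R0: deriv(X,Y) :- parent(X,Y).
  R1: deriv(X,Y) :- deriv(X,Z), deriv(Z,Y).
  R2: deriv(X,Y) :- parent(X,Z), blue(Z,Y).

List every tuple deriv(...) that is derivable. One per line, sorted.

deriv(d,b)
deriv(d,d)
deriv(d,f)
deriv(d,g)
deriv(d,h)
deriv(d,i)
deriv(f,b)
deriv(f,d)
deriv(f,f)
deriv(f,g)
deriv(f,h)
deriv(f,i)
deriv(h,b)
deriv(h,d)
deriv(h,f)
deriv(h,g)
deriv(h,h)
deriv(h,i)
deriv(i,b)
deriv(i,d)
deriv(i,f)
deriv(i,g)
deriv(i,h)
deriv(i,i)

round 1: derive deriv(d,b) via R0 from parent(d,b)
round 1: derive deriv(d,g) via R0 from parent(d,g)
round 1: derive deriv(d,h) via R0 from parent(d,h)
round 1: derive deriv(f,b) via R0 from parent(f,b)
round 1: derive deriv(f,f) via R0 from parent(f,f)
round 1: derive deriv(f,g) via R0 from parent(f,g)
round 1: derive deriv(h,f) via R0 from parent(h,f)
round 1: derive deriv(h,g) via R0 from parent(h,g)
round 1: derive deriv(i,f) via R0 from parent(i,f)
round 1: derive deriv(i,h) via R0 from parent(i,h)
round 1: derive deriv(d,d) via R2 from parent(d,b), blue(b,d)
round 1: derive deriv(d,f) via R2 from parent(d,b), blue(b,f)
round 1: derive deriv(d,i) via R2 from parent(d,g), blue(g,i)
round 1: derive deriv(f,d) via R2 from parent(f,b), blue(b,d)
round 1: derive deriv(f,h) via R2 from parent(f,f), blue(f,h)
round 1: derive deriv(f,i) via R2 from parent(f,g), blue(g,i)
round 1: derive deriv(h,h) via R2 from parent(h,f), blue(f,h)
round 1: derive deriv(h,i) via R2 from parent(h,g), blue(g,i)
round 2: derive deriv(h,b) via R1 from deriv(h,f), deriv(f,b)
round 2: derive deriv(h,d) via R1 from deriv(h,f), deriv(f,d)
round 2: derive deriv(i,b) via R1 from deriv(i,f), deriv(f,b)
round 2: derive deriv(i,d) via R1 from deriv(i,f), deriv(f,d)
round 2: derive deriv(i,g) via R1 from deriv(i,f), deriv(f,g)
round 2: derive deriv(i,i) via R1 from deriv(i,f), deriv(f,i)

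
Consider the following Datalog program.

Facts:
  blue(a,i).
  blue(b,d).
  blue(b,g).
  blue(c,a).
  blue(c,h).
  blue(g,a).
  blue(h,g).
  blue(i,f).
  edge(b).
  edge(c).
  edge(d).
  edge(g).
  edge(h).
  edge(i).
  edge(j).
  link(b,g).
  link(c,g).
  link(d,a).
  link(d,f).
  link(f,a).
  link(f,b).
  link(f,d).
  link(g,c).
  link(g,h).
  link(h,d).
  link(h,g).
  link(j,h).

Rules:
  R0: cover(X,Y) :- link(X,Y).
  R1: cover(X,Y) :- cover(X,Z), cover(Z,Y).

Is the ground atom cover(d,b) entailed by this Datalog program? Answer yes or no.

yes

round 1: derive cover(b,g) via R0 from link(b,g)
round 1: derive cover(c,g) via R0 from link(c,g)
round 1: derive cover(d,a) via R0 from link(d,a)
round 1: derive cover(d,f) via R0 from link(d,f)
round 1: derive cover(f,a) via R0 from link(f,a)
round 1: derive cover(f,b) via R0 from link(f,b)
round 1: derive cover(f,d) via R0 from link(f,d)
round 1: derive cover(g,c) via R0 from link(g,c)
round 1: derive cover(g,h) via R0 from link(g,h)
round 1: derive cover(h,d) via R0 from link(h,d)
round 1: derive cover(h,g) via R0 from link(h,g)
round 1: derive cover(j,h) via R0 from link(j,h)
round 2: derive cover(b,c) via R1 from cover(b,g), cover(g,c)
round 2: derive cover(b,h) via R1 from cover(b,g), cover(g,h)
round 2: derive cover(c,c) via R1 from cover(c,g), cover(g,c)
round 2: derive cover(c,h) via R1 from cover(c,g), cover(g,h)
round 2: derive cover(d,b) via R1 from cover(d,f), cover(f,b)
round 2: derive cover(d,d) via R1 from cover(d,f), cover(f,d)
round 2: derive cover(f,f) via R1 from cover(f,d), cover(d,f)
round 2: derive cover(f,g) via R1 from cover(f,b), cover(b,g)
round 2: derive cover(g,d) via R1 from cover(g,h), cover(h,d)
round 2: derive cover(g,g) via R1 from cover(g,c), cover(c,g)
round 2: derive cover(h,a) via R1 from cover(h,d), cover(d,a)
round 2: derive cover(h,c) via R1 from cover(h,g), cover(g,c)
round 2: derive cover(h,f) via R1 from cover(h,d), cover(d,f)
round 2: derive cover(h,h) via R1 from cover(h,g), cover(g,h)
round 2: derive cover(j,d) via R1 from cover(j,h), cover(h,d)
round 2: derive cover(j,g) via R1 from cover(j,h), cover(h,g)
round 3: derive cover(b,a) via R1 from cover(b,h), cover(h,a)
round 3: derive cover(b,d) via R1 from cover(b,g), cover(g,d)
round 3: derive cover(b,f) via R1 from cover(b,h), cover(h,f)
round 3: derive cover(c,a) via R1 from cover(c,h), cover(h,a)
round 3: derive cover(c,d) via R1 from cover(c,g), cover(g,d)
round 3: derive cover(c,f) via R1 from cover(c,h), cover(h,f)
round 3: derive cover(d,c) via R1 from cover(d,b), cover(b,c)
round 3: derive cover(d,g) via R1 from cover(d,b), cover(b,g)
round 3: derive cover(d,h) via R1 from cover(d,b), cover(b,h)
round 3: derive cover(f,c) via R1 from cover(f,b), cover(b,c)
round 3: derive cover(f,h) via R1 from cover(f,b), cover(b,h)
round 3: derive cover(g,a) via R1 from cover(g,d), cover(d,a)
round 3: derive cover(g,b) via R1 from cover(g,d), cover(d,b)
round 3: derive cover(g,f) via R1 from cover(g,d), cover(d,f)
round 3: derive cover(h,b) via R1 from cover(h,d), cover(d,b)
round 3: derive cover(j,a) via R1 from cover(j,d), cover(d,a)
round 3: derive cover(j,b) via R1 from cover(j,d), cover(d,b)
round 3: derive cover(j,c) via R1 from cover(j,g), cover(g,c)
round 3: derive cover(j,f) via R1 from cover(j,d), cover(d,f)
round 4: derive cover(b,b) via R1 from cover(b,d), cover(d,b)
round 4: derive cover(c,b) via R1 from cover(c,d), cover(d,b)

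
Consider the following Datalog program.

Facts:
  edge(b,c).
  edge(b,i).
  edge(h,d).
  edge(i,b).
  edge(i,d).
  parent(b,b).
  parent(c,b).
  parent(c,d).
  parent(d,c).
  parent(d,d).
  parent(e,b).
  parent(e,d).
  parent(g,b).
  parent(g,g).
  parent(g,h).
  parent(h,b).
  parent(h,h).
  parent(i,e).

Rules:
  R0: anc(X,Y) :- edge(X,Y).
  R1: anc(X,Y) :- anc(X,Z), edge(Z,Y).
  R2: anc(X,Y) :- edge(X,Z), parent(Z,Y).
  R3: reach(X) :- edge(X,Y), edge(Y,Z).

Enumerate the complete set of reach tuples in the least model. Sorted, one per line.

reach(b)
reach(i)

round 1: derive reach(b) via R3 from edge(b,i), edge(i,b)
round 1: derive reach(i) via R3 from edge(i,b), edge(b,c)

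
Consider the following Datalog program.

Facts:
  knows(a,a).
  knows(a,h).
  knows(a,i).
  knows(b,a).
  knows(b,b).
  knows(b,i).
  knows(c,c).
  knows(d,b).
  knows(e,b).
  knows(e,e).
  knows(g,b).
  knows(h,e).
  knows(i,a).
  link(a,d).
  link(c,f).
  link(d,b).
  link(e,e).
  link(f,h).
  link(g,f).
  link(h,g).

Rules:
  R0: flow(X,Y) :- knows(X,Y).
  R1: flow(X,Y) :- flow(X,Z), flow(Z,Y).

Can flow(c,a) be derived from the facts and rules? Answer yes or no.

no

round 1: derive flow(a,a) via R0 from knows(a,a)
round 1: derive flow(a,h) via R0 from knows(a,h)
round 1: derive flow(a,i) via R0 from knows(a,i)
round 1: derive flow(b,a) via R0 from knows(b,a)
round 1: derive flow(b,b) via R0 from knows(b,b)
round 1: derive flow(b,i) via R0 from knows(b,i)
round 1: derive flow(c,c) via R0 from knows(c,c)
round 1: derive flow(d,b) via R0 from knows(d,b)
round 1: derive flow(e,b) via R0 from knows(e,b)
round 1: derive flow(e,e) via R0 from knows(e,e)
round 1: derive flow(g,b) via R0 from knows(g,b)
round 1: derive flow(h,e) via R0 from knows(h,e)
round 1: derive flow(i,a) via R0 from knows(i,a)
round 2: derive flow(a,e) via R1 from flow(a,h), flow(h,e)
round 2: derive flow(b,h) via R1 from flow(b,a), flow(a,h)
round 2: derive flow(d,a) via R1 from flow(d,b), flow(b,a)
round 2: derive flow(d,i) via R1 from flow(d,b), flow(b,i)
round 2: derive flow(e,a) via R1 from flow(e,b), flow(b,a)
round 2: derive flow(e,i) via R1 from flow(e,b), flow(b,i)
round 2: derive flow(g,a) via R1 from flow(g,b), flow(b,a)
round 2: derive flow(g,i) via R1 from flow(g,b), flow(b,i)
round 2: derive flow(h,b) via R1 from flow(h,e), flow(e,b)
round 2: derive flow(i,h) via R1 from flow(i,a), flow(a,h)
round 2: derive flow(i,i) via R1 from flow(i,a), flow(a,i)
round 3: derive flow(a,b) via R1 from flow(a,e), flow(e,b)
round 3: derive flow(b,e) via R1 from flow(b,a), flow(a,e)
round 3: derive flow(d,e) via R1 from flow(d,a), flow(a,e)
round 3: derive flow(d,h) via R1 from flow(d,a), flow(a,h)
round 3: derive flow(e,h) via R1 from flow(e,a), flow(a,h)
round 3: derive flow(g,e) via R1 from flow(g,a), flow(a,e)
round 3: derive flow(g,h) via R1 from flow(g,a), flow(a,h)
round 3: derive flow(h,a) via R1 from flow(h,b), flow(b,a)
round 3: derive flow(h,h) via R1 from flow(h,b), flow(b,h)
round 3: derive flow(h,i) via R1 from flow(h,b), flow(b,i)
round 3: derive flow(i,b) via R1 from flow(i,h), flow(h,b)
round 3: derive flow(i,e) via R1 from flow(i,a), flow(a,e)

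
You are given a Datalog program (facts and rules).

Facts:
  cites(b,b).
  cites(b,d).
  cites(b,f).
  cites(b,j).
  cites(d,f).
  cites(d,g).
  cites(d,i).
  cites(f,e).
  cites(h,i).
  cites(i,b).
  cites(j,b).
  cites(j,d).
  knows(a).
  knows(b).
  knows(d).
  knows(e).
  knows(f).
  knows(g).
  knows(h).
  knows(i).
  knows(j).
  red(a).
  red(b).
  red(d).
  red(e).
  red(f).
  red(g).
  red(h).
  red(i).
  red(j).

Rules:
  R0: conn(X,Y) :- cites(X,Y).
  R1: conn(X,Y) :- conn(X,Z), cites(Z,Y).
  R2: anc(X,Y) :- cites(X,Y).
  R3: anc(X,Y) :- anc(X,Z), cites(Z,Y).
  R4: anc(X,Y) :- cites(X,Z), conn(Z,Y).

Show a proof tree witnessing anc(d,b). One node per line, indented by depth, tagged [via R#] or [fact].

round 1: derive conn(b,b) via R0 from cites(b,b)
round 1: derive conn(b,d) via R0 from cites(b,d)
round 1: derive conn(b,f) via R0 from cites(b,f)
round 1: derive conn(b,j) via R0 from cites(b,j)
round 1: derive conn(d,f) via R0 from cites(d,f)
round 1: derive conn(d,g) via R0 from cites(d,g)
round 1: derive conn(d,i) via R0 from cites(d,i)
round 1: derive conn(f,e) via R0 from cites(f,e)
round 1: derive conn(h,i) via R0 from cites(h,i)
round 1: derive conn(i,b) via R0 from cites(i,b)
round 1: derive conn(j,b) via R0 from cites(j,b)
round 1: derive conn(j,d) via R0 from cites(j,d)
round 1: derive anc(b,b) via R2 from cites(b,b)
round 1: derive anc(b,d) via R2 from cites(b,d)
round 1: derive anc(b,f) via R2 from cites(b,f)
round 1: derive anc(b,j) via R2 from cites(b,j)
round 1: derive anc(d,f) via R2 from cites(d,f)
round 1: derive anc(d,g) via R2 from cites(d,g)
round 1: derive anc(d,i) via R2 from cites(d,i)
round 1: derive anc(f,e) via R2 from cites(f,e)
round 1: derive anc(h,i) via R2 from cites(h,i)
round 1: derive anc(i,b) via R2 from cites(i,b)
round 1: derive anc(j,b) via R2 from cites(j,b)
round 1: derive anc(j,d) via R2 from cites(j,d)
round 2: derive conn(b,e) via R1 from conn(b,f), cites(f,e)
round 2: derive conn(b,g) via R1 from conn(b,d), cites(d,g)
round 2: derive conn(b,i) via R1 from conn(b,d), cites(d,i)
round 2: derive conn(d,b) via R1 from conn(d,i), cites(i,b)
round 2: derive conn(d,e) via R1 from conn(d,f), cites(f,e)
round 2: derive conn(h,b) via R1 from conn(h,i), cites(i,b)
round 2: derive conn(i,d) via R1 from conn(i,b), cites(b,d)
round 2: derive conn(i,f) via R1 from conn(i,b), cites(b,f)
round 2: derive conn(i,j) via R1 from conn(i,b), cites(b,j)
round 2: derive conn(j,f) via R1 from conn(j,b), cites(b,f)
round 2: derive conn(j,g) via R1 from conn(j,d), cites(d,g)
round 2: derive conn(j,i) via R1 from conn(j,d), cites(d,i)
round 2: derive conn(j,j) via R1 from conn(j,b), cites(b,j)
round 2: derive anc(b,e) via R3 from anc(b,f), cites(f,e)
round 2: derive anc(b,g) via R3 from anc(b,d), cites(d,g)
round 2: derive anc(b,i) via R3 from anc(b,d), cites(d,i)
round 2: derive anc(d,b) via R3 from anc(d,i), cites(i,b)
round 2: derive anc(d,e) via R3 from anc(d,f), cites(f,e)
round 2: derive anc(h,b) via R3 from anc(h,i), cites(i,b)
round 2: derive anc(i,d) via R3 from anc(i,b), cites(b,d)
round 2: derive anc(i,f) via R3 from anc(i,b), cites(b,f)
round 2: derive anc(i,j) via R3 from anc(i,b), cites(b,j)
round 2: derive anc(j,f) via R3 from anc(j,b), cites(b,f)
round 2: derive anc(j,g) via R3 from anc(j,d), cites(d,g)
round 2: derive anc(j,i) via R3 from anc(j,d), cites(d,i)
round 2: derive anc(j,j) via R3 from anc(j,b), cites(b,j)
round 3: derive conn(d,d) via R1 from conn(d,b), cites(b,d)
round 3: derive conn(d,j) via R1 from conn(d,b), cites(b,j)
round 3: derive conn(h,d) via R1 from conn(h,b), cites(b,d)
round 3: derive conn(h,f) via R1 from conn(h,b), cites(b,f)
round 3: derive conn(h,j) via R1 from conn(h,b), cites(b,j)
round 3: derive conn(i,e) via R1 from conn(i,f), cites(f,e)
round 3: derive conn(i,g) via R1 from conn(i,d), cites(d,g)
round 3: derive conn(i,i) via R1 from conn(i,d), cites(d,i)
round 3: derive conn(j,e) via R1 from conn(j,f), cites(f,e)
round 3: derive anc(d,d) via R3 from anc(d,b), cites(b,d)
round 3: derive anc(d,j) via R3 from anc(d,b), cites(b,j)
round 3: derive anc(h,d) via R3 from anc(h,b), cites(b,d)
round 3: derive anc(h,f) via R3 from anc(h,b), cites(b,f)
round 3: derive anc(h,j) via R3 from anc(h,b), cites(b,j)
round 3: derive anc(i,e) via R3 from anc(i,f), cites(f,e)
round 3: derive anc(i,g) via R3 from anc(i,d), cites(d,g)
round 3: derive anc(i,i) via R3 from anc(i,d), cites(d,i)
round 3: derive anc(j,e) via R3 from anc(j,f), cites(f,e)
round 4: derive conn(h,e) via R1 from conn(h,f), cites(f,e)
round 4: derive conn(h,g) via R1 from conn(h,d), cites(d,g)
round 4: derive anc(h,e) via R3 from anc(h,f), cites(f,e)
round 4: derive anc(h,g) via R3 from anc(h,d), cites(d,g)

anc(d,b)  [via R3]
  anc(d,i)  [via R2]
    cites(d,i)  [fact]
  cites(i,b)  [fact]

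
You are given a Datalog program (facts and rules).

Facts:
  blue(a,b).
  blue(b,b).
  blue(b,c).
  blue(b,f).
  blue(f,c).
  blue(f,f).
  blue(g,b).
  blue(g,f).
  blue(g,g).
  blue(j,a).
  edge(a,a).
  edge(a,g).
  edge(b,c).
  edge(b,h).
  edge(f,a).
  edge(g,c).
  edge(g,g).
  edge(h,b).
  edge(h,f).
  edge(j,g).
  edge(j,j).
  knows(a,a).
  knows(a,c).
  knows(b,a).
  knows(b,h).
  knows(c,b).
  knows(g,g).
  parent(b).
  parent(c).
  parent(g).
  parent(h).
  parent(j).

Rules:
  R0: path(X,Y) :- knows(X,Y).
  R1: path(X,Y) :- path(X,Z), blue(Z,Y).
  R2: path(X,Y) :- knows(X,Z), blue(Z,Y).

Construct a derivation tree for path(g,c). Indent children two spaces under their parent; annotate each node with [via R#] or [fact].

round 1: derive path(a,a) via R0 from knows(a,a)
round 1: derive path(a,c) via R0 from knows(a,c)
round 1: derive path(b,a) via R0 from knows(b,a)
round 1: derive path(b,h) via R0 from knows(b,h)
round 1: derive path(c,b) via R0 from knows(c,b)
round 1: derive path(g,g) via R0 from knows(g,g)
round 1: derive path(a,b) via R2 from knows(a,a), blue(a,b)
round 1: derive path(b,b) via R2 from knows(b,a), blue(a,b)
round 1: derive path(c,c) via R2 from knows(c,b), blue(b,c)
round 1: derive path(c,f) via R2 from knows(c,b), blue(b,f)
round 1: derive path(g,b) via R2 from knows(g,g), blue(g,b)
round 1: derive path(g,f) via R2 from knows(g,g), blue(g,f)
round 2: derive path(a,f) via R1 from path(a,b), blue(b,f)
round 2: derive path(b,c) via R1 from path(b,b), blue(b,c)
round 2: derive path(b,f) via R1 from path(b,b), blue(b,f)
round 2: derive path(g,c) via R1 from path(g,b), blue(b,c)

path(g,c)  [via R1]
  path(g,b)  [via R2]
    knows(g,g)  [fact]
    blue(g,b)  [fact]
  blue(b,c)  [fact]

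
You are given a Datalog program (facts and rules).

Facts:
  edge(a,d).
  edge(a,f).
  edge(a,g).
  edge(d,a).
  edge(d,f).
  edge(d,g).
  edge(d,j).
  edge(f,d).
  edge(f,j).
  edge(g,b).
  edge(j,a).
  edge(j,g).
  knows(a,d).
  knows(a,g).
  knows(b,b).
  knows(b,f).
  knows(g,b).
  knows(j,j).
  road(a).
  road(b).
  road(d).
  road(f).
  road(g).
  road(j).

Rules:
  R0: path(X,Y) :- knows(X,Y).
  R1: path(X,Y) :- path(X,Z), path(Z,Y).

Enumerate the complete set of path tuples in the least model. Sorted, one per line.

path(a,b)
path(a,d)
path(a,f)
path(a,g)
path(b,b)
path(b,f)
path(g,b)
path(g,f)
path(j,j)

round 1: derive path(a,d) via R0 from knows(a,d)
round 1: derive path(a,g) via R0 from knows(a,g)
round 1: derive path(b,b) via R0 from knows(b,b)
round 1: derive path(b,f) via R0 from knows(b,f)
round 1: derive path(g,b) via R0 from knows(g,b)
round 1: derive path(j,j) via R0 from knows(j,j)
round 2: derive path(a,b) via R1 from path(a,g), path(g,b)
round 2: derive path(g,f) via R1 from path(g,b), path(b,f)
round 3: derive path(a,f) via R1 from path(a,b), path(b,f)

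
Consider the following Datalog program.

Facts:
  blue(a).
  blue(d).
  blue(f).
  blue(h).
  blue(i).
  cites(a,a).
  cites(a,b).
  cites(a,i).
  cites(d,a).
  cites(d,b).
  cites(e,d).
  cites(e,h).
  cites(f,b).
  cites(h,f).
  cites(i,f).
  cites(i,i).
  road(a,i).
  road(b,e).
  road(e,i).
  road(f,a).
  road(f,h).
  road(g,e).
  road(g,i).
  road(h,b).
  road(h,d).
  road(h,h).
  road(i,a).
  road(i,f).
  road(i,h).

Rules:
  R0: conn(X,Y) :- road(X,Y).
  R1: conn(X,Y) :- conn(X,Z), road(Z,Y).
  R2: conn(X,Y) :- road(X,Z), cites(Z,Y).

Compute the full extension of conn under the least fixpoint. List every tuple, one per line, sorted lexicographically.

conn(a,a)
conn(a,b)
conn(a,d)
conn(a,e)
conn(a,f)
conn(a,h)
conn(a,i)
conn(b,a)
conn(b,b)
conn(b,d)
conn(b,e)
conn(b,f)
conn(b,h)
conn(b,i)
conn(e,a)
conn(e,b)
conn(e,d)
conn(e,e)
conn(e,f)
conn(e,h)
conn(e,i)
conn(f,a)
conn(f,b)
conn(f,d)
conn(f,e)
conn(f,f)
conn(f,h)
conn(f,i)
conn(g,a)
conn(g,b)
conn(g,d)
conn(g,e)
conn(g,f)
conn(g,h)
conn(g,i)
conn(h,a)
conn(h,b)
conn(h,d)
conn(h,e)
conn(h,f)
conn(h,h)
conn(h,i)
conn(i,a)
conn(i,b)
conn(i,d)
conn(i,e)
conn(i,f)
conn(i,h)
conn(i,i)

round 1: derive conn(a,i) via R0 from road(a,i)
round 1: derive conn(b,e) via R0 from road(b,e)
round 1: derive conn(e,i) via R0 from road(e,i)
round 1: derive conn(f,a) via R0 from road(f,a)
round 1: derive conn(f,h) via R0 from road(f,h)
round 1: derive conn(g,e) via R0 from road(g,e)
round 1: derive conn(g,i) via R0 from road(g,i)
round 1: derive conn(h,b) via R0 from road(h,b)
round 1: derive conn(h,d) via R0 from road(h,d)
round 1: derive conn(h,h) via R0 from road(h,h)
round 1: derive conn(i,a) via R0 from road(i,a)
round 1: derive conn(i,f) via R0 from road(i,f)
round 1: derive conn(i,h) via R0 from road(i,h)
round 1: derive conn(a,f) via R2 from road(a,i), cites(i,f)
round 1: derive conn(b,d) via R2 from road(b,e), cites(e,d)
round 1: derive conn(b,h) via R2 from road(b,e), cites(e,h)
round 1: derive conn(e,f) via R2 from road(e,i), cites(i,f)
round 1: derive conn(f,b) via R2 from road(f,a), cites(a,b)
round 1: derive conn(f,f) via R2 from road(f,h), cites(h,f)
round 1: derive conn(f,i) via R2 from road(f,a), cites(a,i)
round 1: derive conn(g,d) via R2 from road(g,e), cites(e,d)
round 1: derive conn(g,f) via R2 from road(g,i), cites(i,f)
round 1: derive conn(g,h) via R2 from road(g,e), cites(e,h)
round 1: derive conn(h,a) via R2 from road(h,d), cites(d,a)
round 1: derive conn(h,f) via R2 from road(h,h), cites(h,f)
round 1: derive conn(i,b) via R2 from road(i,a), cites(a,b)
round 1: derive conn(i,i) via R2 from road(i,a), cites(a,i)
round 2: derive conn(a,a) via R1 from conn(a,f), road(f,a)
round 2: derive conn(a,h) via R1 from conn(a,f), road(f,h)
round 2: derive conn(b,b) via R1 from conn(b,h), road(h,b)
round 2: derive conn(b,i) via R1 from conn(b,e), road(e,i)
round 2: derive conn(e,a) via R1 from conn(e,f), road(f,a)
round 2: derive conn(e,h) via R1 from conn(e,f), road(f,h)
round 2: derive conn(f,d) via R1 from conn(f,h), road(h,d)
round 2: derive conn(f,e) via R1 from conn(f,b), road(b,e)
round 2: derive conn(g,a) via R1 from conn(g,f), road(f,a)
round 2: derive conn(g,b) via R1 from conn(g,h), road(h,b)
round 2: derive conn(h,e) via R1 from conn(h,b), road(b,e)
round 2: derive conn(h,i) via R1 from conn(h,a), road(a,i)
round 2: derive conn(i,d) via R1 from conn(i,h), road(h,d)
round 2: derive conn(i,e) via R1 from conn(i,b), road(b,e)
round 3: derive conn(a,b) via R1 from conn(a,h), road(h,b)
round 3: derive conn(a,d) via R1 from conn(a,h), road(h,d)
round 3: derive conn(b,a) via R1 from conn(b,i), road(i,a)
round 3: derive conn(b,f) via R1 from conn(b,i), road(i,f)
round 3: derive conn(e,b) via R1 from conn(e,h), road(h,b)
round 3: derive conn(e,d) via R1 from conn(e,h), road(h,d)
round 4: derive conn(a,e) via R1 from conn(a,b), road(b,e)
round 4: derive conn(e,e) via R1 from conn(e,b), road(b,e)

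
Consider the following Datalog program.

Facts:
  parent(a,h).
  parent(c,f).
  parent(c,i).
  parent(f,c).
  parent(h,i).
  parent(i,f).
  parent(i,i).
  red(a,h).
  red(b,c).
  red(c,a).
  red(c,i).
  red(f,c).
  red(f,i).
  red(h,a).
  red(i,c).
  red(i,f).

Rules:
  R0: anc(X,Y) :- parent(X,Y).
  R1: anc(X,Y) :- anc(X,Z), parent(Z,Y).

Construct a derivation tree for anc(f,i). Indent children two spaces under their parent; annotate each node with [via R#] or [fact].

round 1: derive anc(a,h) via R0 from parent(a,h)
round 1: derive anc(c,f) via R0 from parent(c,f)
round 1: derive anc(c,i) via R0 from parent(c,i)
round 1: derive anc(f,c) via R0 from parent(f,c)
round 1: derive anc(h,i) via R0 from parent(h,i)
round 1: derive anc(i,f) via R0 from parent(i,f)
round 1: derive anc(i,i) via R0 from parent(i,i)
round 2: derive anc(a,i) via R1 from anc(a,h), parent(h,i)
round 2: derive anc(c,c) via R1 from anc(c,f), parent(f,c)
round 2: derive anc(f,f) via R1 from anc(f,c), parent(c,f)
round 2: derive anc(f,i) via R1 from anc(f,c), parent(c,i)
round 2: derive anc(h,f) via R1 from anc(h,i), parent(i,f)
round 2: derive anc(i,c) via R1 from anc(i,f), parent(f,c)
round 3: derive anc(a,f) via R1 from anc(a,i), parent(i,f)
round 3: derive anc(h,c) via R1 from anc(h,f), parent(f,c)
round 4: derive anc(a,c) via R1 from anc(a,f), parent(f,c)

anc(f,i)  [via R1]
  anc(f,c)  [via R0]
    parent(f,c)  [fact]
  parent(c,i)  [fact]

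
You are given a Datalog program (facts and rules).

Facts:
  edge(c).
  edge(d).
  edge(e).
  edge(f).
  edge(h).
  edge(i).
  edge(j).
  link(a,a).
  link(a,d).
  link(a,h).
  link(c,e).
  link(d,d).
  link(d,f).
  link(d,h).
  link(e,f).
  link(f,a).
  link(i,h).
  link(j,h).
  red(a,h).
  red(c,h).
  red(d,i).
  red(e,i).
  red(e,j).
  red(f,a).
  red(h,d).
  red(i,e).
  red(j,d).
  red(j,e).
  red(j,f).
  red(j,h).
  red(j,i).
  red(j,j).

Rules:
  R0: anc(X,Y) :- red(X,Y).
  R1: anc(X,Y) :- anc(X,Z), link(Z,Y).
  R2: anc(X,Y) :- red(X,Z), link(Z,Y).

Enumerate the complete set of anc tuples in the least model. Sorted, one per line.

round 1: derive anc(a,h) via R0 from red(a,h)
round 1: derive anc(c,h) via R0 from red(c,h)
round 1: derive anc(d,i) via R0 from red(d,i)
round 1: derive anc(e,i) via R0 from red(e,i)
round 1: derive anc(e,j) via R0 from red(e,j)
round 1: derive anc(f,a) via R0 from red(f,a)
round 1: derive anc(h,d) via R0 from red(h,d)
round 1: derive anc(i,e) via R0 from red(i,e)
round 1: derive anc(j,d) via R0 from red(j,d)
round 1: derive anc(j,e) via R0 from red(j,e)
round 1: derive anc(j,f) via R0 from red(j,f)
round 1: derive anc(j,h) via R0 from red(j,h)
round 1: derive anc(j,i) via R0 from red(j,i)
round 1: derive anc(j,j) via R0 from red(j,j)
round 1: derive anc(d,h) via R2 from red(d,i), link(i,h)
round 1: derive anc(e,h) via R2 from red(e,i), link(i,h)
round 1: derive anc(f,d) via R2 from red(f,a), link(a,d)
round 1: derive anc(f,h) via R2 from red(f,a), link(a,h)
round 1: derive anc(h,f) via R2 from red(h,d), link(d,f)
round 1: derive anc(h,h) via R2 from red(h,d), link(d,h)
round 1: derive anc(i,f) via R2 from red(i,e), link(e,f)
round 1: derive anc(j,a) via R2 from red(j,f), link(f,a)
round 2: derive anc(f,f) via R1 from anc(f,d), link(d,f)
round 2: derive anc(h,a) via R1 from anc(h,f), link(f,a)
round 2: derive anc(i,a) via R1 from anc(i,f), link(f,a)
round 3: derive anc(i,d) via R1 from anc(i,a), link(a,d)
round 3: derive anc(i,h) via R1 from anc(i,a), link(a,h)

anc(a,h)
anc(c,h)
anc(d,h)
anc(d,i)
anc(e,h)
anc(e,i)
anc(e,j)
anc(f,a)
anc(f,d)
anc(f,f)
anc(f,h)
anc(h,a)
anc(h,d)
anc(h,f)
anc(h,h)
anc(i,a)
anc(i,d)
anc(i,e)
anc(i,f)
anc(i,h)
anc(j,a)
anc(j,d)
anc(j,e)
anc(j,f)
anc(j,h)
anc(j,i)
anc(j,j)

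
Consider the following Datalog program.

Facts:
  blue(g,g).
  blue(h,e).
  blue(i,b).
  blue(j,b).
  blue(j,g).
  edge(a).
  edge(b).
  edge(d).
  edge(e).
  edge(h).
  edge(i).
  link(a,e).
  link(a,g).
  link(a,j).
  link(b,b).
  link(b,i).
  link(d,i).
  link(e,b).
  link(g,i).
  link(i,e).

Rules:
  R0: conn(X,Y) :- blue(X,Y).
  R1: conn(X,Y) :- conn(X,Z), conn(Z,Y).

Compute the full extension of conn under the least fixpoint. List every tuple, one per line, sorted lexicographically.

round 1: derive conn(g,g) via R0 from blue(g,g)
round 1: derive conn(h,e) via R0 from blue(h,e)
round 1: derive conn(i,b) via R0 from blue(i,b)
round 1: derive conn(j,b) via R0 from blue(j,b)
round 1: derive conn(j,g) via R0 from blue(j,g)

conn(g,g)
conn(h,e)
conn(i,b)
conn(j,b)
conn(j,g)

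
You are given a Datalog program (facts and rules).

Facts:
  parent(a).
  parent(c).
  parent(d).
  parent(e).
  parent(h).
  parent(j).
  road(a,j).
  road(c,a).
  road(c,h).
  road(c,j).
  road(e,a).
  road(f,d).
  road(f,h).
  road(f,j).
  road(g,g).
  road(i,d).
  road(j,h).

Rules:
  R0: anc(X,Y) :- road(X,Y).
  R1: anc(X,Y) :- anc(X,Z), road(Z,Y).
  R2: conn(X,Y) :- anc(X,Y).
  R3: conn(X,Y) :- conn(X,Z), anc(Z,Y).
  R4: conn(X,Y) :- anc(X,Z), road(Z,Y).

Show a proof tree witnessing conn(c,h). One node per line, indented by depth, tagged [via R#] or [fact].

round 1: derive anc(a,j) via R0 from road(a,j)
round 1: derive anc(c,a) via R0 from road(c,a)
round 1: derive anc(c,h) via R0 from road(c,h)
round 1: derive anc(c,j) via R0 from road(c,j)
round 1: derive anc(e,a) via R0 from road(e,a)
round 1: derive anc(f,d) via R0 from road(f,d)
round 1: derive anc(f,h) via R0 from road(f,h)
round 1: derive anc(f,j) via R0 from road(f,j)
round 1: derive anc(g,g) via R0 from road(g,g)
round 1: derive anc(i,d) via R0 from road(i,d)
round 1: derive anc(j,h) via R0 from road(j,h)
round 2: derive anc(a,h) via R1 from anc(a,j), road(j,h)
round 2: derive anc(e,j) via R1 from anc(e,a), road(a,j)
round 2: derive conn(a,j) via R2 from anc(a,j)
round 2: derive conn(c,a) via R2 from anc(c,a)
round 2: derive conn(c,h) via R2 from anc(c,h)
round 2: derive conn(c,j) via R2 from anc(c,j)
round 2: derive conn(e,a) via R2 from anc(e,a)
round 2: derive conn(f,d) via R2 from anc(f,d)
round 2: derive conn(f,h) via R2 from anc(f,h)
round 2: derive conn(f,j) via R2 from anc(f,j)
round 2: derive conn(g,g) via R2 from anc(g,g)
round 2: derive conn(i,d) via R2 from anc(i,d)
round 2: derive conn(j,h) via R2 from anc(j,h)
round 2: derive conn(a,h) via R4 from anc(a,j), road(j,h)
round 2: derive conn(e,j) via R4 from anc(e,a), road(a,j)
round 3: derive anc(e,h) via R1 from anc(e,j), road(j,h)
round 3: derive conn(e,h) via R3 from conn(e,a), anc(a,h)

conn(c,h)  [via R2]
  anc(c,h)  [via R0]
    road(c,h)  [fact]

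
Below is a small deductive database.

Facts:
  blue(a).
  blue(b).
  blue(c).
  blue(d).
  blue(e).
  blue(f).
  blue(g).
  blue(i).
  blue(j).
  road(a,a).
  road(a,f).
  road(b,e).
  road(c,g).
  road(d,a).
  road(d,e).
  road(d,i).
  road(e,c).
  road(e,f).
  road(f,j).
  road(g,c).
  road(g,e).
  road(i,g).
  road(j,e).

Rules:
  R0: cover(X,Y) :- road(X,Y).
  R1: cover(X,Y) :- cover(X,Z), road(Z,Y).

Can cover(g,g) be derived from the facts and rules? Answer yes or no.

yes

round 1: derive cover(a,a) via R0 from road(a,a)
round 1: derive cover(a,f) via R0 from road(a,f)
round 1: derive cover(b,e) via R0 from road(b,e)
round 1: derive cover(c,g) via R0 from road(c,g)
round 1: derive cover(d,a) via R0 from road(d,a)
round 1: derive cover(d,e) via R0 from road(d,e)
round 1: derive cover(d,i) via R0 from road(d,i)
round 1: derive cover(e,c) via R0 from road(e,c)
round 1: derive cover(e,f) via R0 from road(e,f)
round 1: derive cover(f,j) via R0 from road(f,j)
round 1: derive cover(g,c) via R0 from road(g,c)
round 1: derive cover(g,e) via R0 from road(g,e)
round 1: derive cover(i,g) via R0 from road(i,g)
round 1: derive cover(j,e) via R0 from road(j,e)
round 2: derive cover(a,j) via R1 from cover(a,f), road(f,j)
round 2: derive cover(b,c) via R1 from cover(b,e), road(e,c)
round 2: derive cover(b,f) via R1 from cover(b,e), road(e,f)
round 2: derive cover(c,c) via R1 from cover(c,g), road(g,c)
round 2: derive cover(c,e) via R1 from cover(c,g), road(g,e)
round 2: derive cover(d,c) via R1 from cover(d,e), road(e,c)
round 2: derive cover(d,f) via R1 from cover(d,a), road(a,f)
round 2: derive cover(d,g) via R1 from cover(d,i), road(i,g)
round 2: derive cover(e,g) via R1 from cover(e,c), road(c,g)
round 2: derive cover(e,j) via R1 from cover(e,f), road(f,j)
round 2: derive cover(f,e) via R1 from cover(f,j), road(j,e)
round 2: derive cover(g,f) via R1 from cover(g,e), road(e,f)
round 2: derive cover(g,g) via R1 from cover(g,c), road(c,g)
round 2: derive cover(i,c) via R1 from cover(i,g), road(g,c)
round 2: derive cover(i,e) via R1 from cover(i,g), road(g,e)
round 2: derive cover(j,c) via R1 from cover(j,e), road(e,c)
round 2: derive cover(j,f) via R1 from cover(j,e), road(e,f)
round 3: derive cover(a,e) via R1 from cover(a,j), road(j,e)
round 3: derive cover(b,g) via R1 from cover(b,c), road(c,g)
round 3: derive cover(b,j) via R1 from cover(b,f), road(f,j)
round 3: derive cover(c,f) via R1 from cover(c,e), road(e,f)
round 3: derive cover(d,j) via R1 from cover(d,f), road(f,j)
round 3: derive cover(e,e) via R1 from cover(e,g), road(g,e)
round 3: derive cover(f,c) via R1 from cover(f,e), road(e,c)
round 3: derive cover(f,f) via R1 from cover(f,e), road(e,f)
round 3: derive cover(g,j) via R1 from cover(g,f), road(f,j)
round 3: derive cover(i,f) via R1 from cover(i,e), road(e,f)
round 3: derive cover(j,g) via R1 from cover(j,c), road(c,g)
round 3: derive cover(j,j) via R1 from cover(j,f), road(f,j)
round 4: derive cover(a,c) via R1 from cover(a,e), road(e,c)
round 4: derive cover(c,j) via R1 from cover(c,f), road(f,j)
round 4: derive cover(f,g) via R1 from cover(f,c), road(c,g)
round 4: derive cover(i,j) via R1 from cover(i,f), road(f,j)
round 5: derive cover(a,g) via R1 from cover(a,c), road(c,g)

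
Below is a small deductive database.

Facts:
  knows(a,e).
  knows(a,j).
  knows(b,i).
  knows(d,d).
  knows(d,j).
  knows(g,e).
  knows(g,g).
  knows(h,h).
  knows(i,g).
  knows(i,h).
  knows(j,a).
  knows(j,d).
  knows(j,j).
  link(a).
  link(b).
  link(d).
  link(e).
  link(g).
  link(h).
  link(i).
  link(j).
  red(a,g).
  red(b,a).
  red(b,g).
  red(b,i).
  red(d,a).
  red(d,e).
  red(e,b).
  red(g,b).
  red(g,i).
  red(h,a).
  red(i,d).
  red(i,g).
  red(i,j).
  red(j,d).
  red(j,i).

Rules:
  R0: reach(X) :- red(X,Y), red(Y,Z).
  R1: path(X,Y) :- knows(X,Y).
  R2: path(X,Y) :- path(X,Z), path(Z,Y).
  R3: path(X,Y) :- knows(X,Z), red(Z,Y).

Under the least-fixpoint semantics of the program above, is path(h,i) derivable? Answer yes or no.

yes

round 1: derive path(a,e) via R1 from knows(a,e)
round 1: derive path(a,j) via R1 from knows(a,j)
round 1: derive path(b,i) via R1 from knows(b,i)
round 1: derive path(d,d) via R1 from knows(d,d)
round 1: derive path(d,j) via R1 from knows(d,j)
round 1: derive path(g,e) via R1 from knows(g,e)
round 1: derive path(g,g) via R1 from knows(g,g)
round 1: derive path(h,h) via R1 from knows(h,h)
round 1: derive path(i,g) via R1 from knows(i,g)
round 1: derive path(i,h) via R1 from knows(i,h)
round 1: derive path(j,a) via R1 from knows(j,a)
round 1: derive path(j,d) via R1 from knows(j,d)
round 1: derive path(j,j) via R1 from knows(j,j)
round 1: derive path(a,b) via R3 from knows(a,e), red(e,b)
round 1: derive path(a,d) via R3 from knows(a,j), red(j,d)
round 1: derive path(a,i) via R3 from knows(a,j), red(j,i)
round 1: derive path(b,d) via R3 from knows(b,i), red(i,d)
round 1: derive path(b,g) via R3 from knows(b,i), red(i,g)
round 1: derive path(b,j) via R3 from knows(b,i), red(i,j)
round 1: derive path(d,a) via R3 from knows(d,d), red(d,a)
round 1: derive path(d,e) via R3 from knows(d,d), red(d,e)
round 1: derive path(d,i) via R3 from knows(d,j), red(j,i)
round 1: derive path(g,b) via R3 from knows(g,e), red(e,b)
round 1: derive path(g,i) via R3 from knows(g,g), red(g,i)
round 1: derive path(h,a) via R3 from knows(h,h), red(h,a)
round 1: derive path(i,a) via R3 from knows(i,h), red(h,a)
round 1: derive path(i,b) via R3 from knows(i,g), red(g,b)
round 1: derive path(i,i) via R3 from knows(i,g), red(g,i)
round 1: derive path(j,e) via R3 from knows(j,d), red(d,e)
round 1: derive path(j,g) via R3 from knows(j,a), red(a,g)
round 1: derive path(j,i) via R3 from knows(j,j), red(j,i)
round 2: derive path(a,a) via R2 from path(a,d), path(d,a)
round 2: derive path(a,g) via R2 from path(a,b), path(b,g)
round 2: derive path(a,h) via R2 from path(a,i), path(i,h)
round 2: derive path(b,a) via R2 from path(b,d), path(d,a)
round 2: derive path(b,b) via R2 from path(b,g), path(g,b)
round 2: derive path(b,e) via R2 from path(b,d), path(d,e)
round 2: derive path(b,h) via R2 from path(b,i), path(i,h)
round 2: derive path(d,b) via R2 from path(d,a), path(a,b)
round 2: derive path(d,g) via R2 from path(d,i), path(i,g)
round 2: derive path(d,h) via R2 from path(d,i), path(i,h)
round 2: derive path(g,a) via R2 from path(g,i), path(i,a)
round 2: derive path(g,d) via R2 from path(g,b), path(b,d)
round 2: derive path(g,h) via R2 from path(g,i), path(i,h)
round 2: derive path(g,j) via R2 from path(g,b), path(b,j)
round 2: derive path(h,b) via R2 from path(h,a), path(a,b)
round 2: derive path(h,d) via R2 from path(h,a), path(a,d)
round 2: derive path(h,e) via R2 from path(h,a), path(a,e)
round 2: derive path(h,i) via R2 from path(h,a), path(a,i)
round 2: derive path(h,j) via R2 from path(h,a), path(a,j)
round 2: derive path(i,d) via R2 from path(i,a), path(a,d)
round 2: derive path(i,e) via R2 from path(i,a), path(a,e)
round 2: derive path(i,j) via R2 from path(i,a), path(a,j)
round 2: derive path(j,b) via R2 from path(j,a), path(a,b)
round 2: derive path(j,h) via R2 from path(j,i), path(i,h)
round 3: derive path(h,g) via R2 from path(h,a), path(a,g)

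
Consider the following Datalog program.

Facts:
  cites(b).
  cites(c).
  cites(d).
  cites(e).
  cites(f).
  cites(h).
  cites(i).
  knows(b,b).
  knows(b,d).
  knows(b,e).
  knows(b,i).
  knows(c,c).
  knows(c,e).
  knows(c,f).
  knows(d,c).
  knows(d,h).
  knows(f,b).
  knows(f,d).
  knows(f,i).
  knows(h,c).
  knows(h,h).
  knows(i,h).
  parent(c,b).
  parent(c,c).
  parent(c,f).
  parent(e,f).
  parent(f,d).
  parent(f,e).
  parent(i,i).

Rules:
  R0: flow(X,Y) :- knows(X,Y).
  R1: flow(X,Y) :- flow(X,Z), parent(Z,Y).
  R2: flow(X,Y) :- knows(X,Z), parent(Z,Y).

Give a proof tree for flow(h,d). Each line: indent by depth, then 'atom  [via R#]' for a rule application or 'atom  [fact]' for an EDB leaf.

round 1: derive flow(b,b) via R0 from knows(b,b)
round 1: derive flow(b,d) via R0 from knows(b,d)
round 1: derive flow(b,e) via R0 from knows(b,e)
round 1: derive flow(b,i) via R0 from knows(b,i)
round 1: derive flow(c,c) via R0 from knows(c,c)
round 1: derive flow(c,e) via R0 from knows(c,e)
round 1: derive flow(c,f) via R0 from knows(c,f)
round 1: derive flow(d,c) via R0 from knows(d,c)
round 1: derive flow(d,h) via R0 from knows(d,h)
round 1: derive flow(f,b) via R0 from knows(f,b)
round 1: derive flow(f,d) via R0 from knows(f,d)
round 1: derive flow(f,i) via R0 from knows(f,i)
round 1: derive flow(h,c) via R0 from knows(h,c)
round 1: derive flow(h,h) via R0 from knows(h,h)
round 1: derive flow(i,h) via R0 from knows(i,h)
round 1: derive flow(b,f) via R2 from knows(b,e), parent(e,f)
round 1: derive flow(c,b) via R2 from knows(c,c), parent(c,b)
round 1: derive flow(c,d) via R2 from knows(c,f), parent(f,d)
round 1: derive flow(d,b) via R2 from knows(d,c), parent(c,b)
round 1: derive flow(d,f) via R2 from knows(d,c), parent(c,f)
round 1: derive flow(h,b) via R2 from knows(h,c), parent(c,b)
round 1: derive flow(h,f) via R2 from knows(h,c), parent(c,f)
round 2: derive flow(d,d) via R1 from flow(d,f), parent(f,d)
round 2: derive flow(d,e) via R1 from flow(d,f), parent(f,e)
round 2: derive flow(h,d) via R1 from flow(h,f), parent(f,d)
round 2: derive flow(h,e) via R1 from flow(h,f), parent(f,e)

flow(h,d)  [via R1]
  flow(h,f)  [via R2]
    knows(h,c)  [fact]
    parent(c,f)  [fact]
  parent(f,d)  [fact]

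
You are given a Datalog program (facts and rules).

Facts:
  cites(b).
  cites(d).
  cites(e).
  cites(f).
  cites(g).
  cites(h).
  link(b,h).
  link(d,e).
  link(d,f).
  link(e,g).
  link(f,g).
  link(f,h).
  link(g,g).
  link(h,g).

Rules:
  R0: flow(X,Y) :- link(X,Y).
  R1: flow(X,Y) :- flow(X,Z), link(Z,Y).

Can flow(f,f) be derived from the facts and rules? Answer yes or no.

round 1: derive flow(b,h) via R0 from link(b,h)
round 1: derive flow(d,e) via R0 from link(d,e)
round 1: derive flow(d,f) via R0 from link(d,f)
round 1: derive flow(e,g) via R0 from link(e,g)
round 1: derive flow(f,g) via R0 from link(f,g)
round 1: derive flow(f,h) via R0 from link(f,h)
round 1: derive flow(g,g) via R0 from link(g,g)
round 1: derive flow(h,g) via R0 from link(h,g)
round 2: derive flow(b,g) via R1 from flow(b,h), link(h,g)
round 2: derive flow(d,g) via R1 from flow(d,e), link(e,g)
round 2: derive flow(d,h) via R1 from flow(d,f), link(f,h)

no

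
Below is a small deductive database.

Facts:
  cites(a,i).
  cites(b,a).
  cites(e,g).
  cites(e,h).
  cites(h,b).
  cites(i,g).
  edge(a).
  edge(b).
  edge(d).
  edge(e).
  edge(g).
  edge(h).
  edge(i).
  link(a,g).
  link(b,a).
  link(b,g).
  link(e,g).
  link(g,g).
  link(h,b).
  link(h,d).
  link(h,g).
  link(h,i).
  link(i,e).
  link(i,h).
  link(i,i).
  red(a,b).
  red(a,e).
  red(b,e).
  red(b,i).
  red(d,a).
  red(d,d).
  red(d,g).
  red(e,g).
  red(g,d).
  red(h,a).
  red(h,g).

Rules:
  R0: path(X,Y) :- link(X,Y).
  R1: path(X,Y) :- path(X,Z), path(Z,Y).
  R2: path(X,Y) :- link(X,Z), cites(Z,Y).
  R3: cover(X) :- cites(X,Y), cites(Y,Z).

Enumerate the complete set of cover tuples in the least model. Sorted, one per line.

round 1: derive cover(a) via R3 from cites(a,i), cites(i,g)
round 1: derive cover(b) via R3 from cites(b,a), cites(a,i)
round 1: derive cover(e) via R3 from cites(e,h), cites(h,b)
round 1: derive cover(h) via R3 from cites(h,b), cites(b,a)

cover(a)
cover(b)
cover(e)
cover(h)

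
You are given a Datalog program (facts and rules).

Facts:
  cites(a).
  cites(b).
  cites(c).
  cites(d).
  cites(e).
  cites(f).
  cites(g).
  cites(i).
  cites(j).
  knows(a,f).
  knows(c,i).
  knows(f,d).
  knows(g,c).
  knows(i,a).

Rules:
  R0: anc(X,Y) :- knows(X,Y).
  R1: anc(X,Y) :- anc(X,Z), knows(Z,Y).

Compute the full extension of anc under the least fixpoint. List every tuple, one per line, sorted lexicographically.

round 1: derive anc(a,f) via R0 from knows(a,f)
round 1: derive anc(c,i) via R0 from knows(c,i)
round 1: derive anc(f,d) via R0 from knows(f,d)
round 1: derive anc(g,c) via R0 from knows(g,c)
round 1: derive anc(i,a) via R0 from knows(i,a)
round 2: derive anc(a,d) via R1 from anc(a,f), knows(f,d)
round 2: derive anc(c,a) via R1 from anc(c,i), knows(i,a)
round 2: derive anc(g,i) via R1 from anc(g,c), knows(c,i)
round 2: derive anc(i,f) via R1 from anc(i,a), knows(a,f)
round 3: derive anc(c,f) via R1 from anc(c,a), knows(a,f)
round 3: derive anc(g,a) via R1 from anc(g,i), knows(i,a)
round 3: derive anc(i,d) via R1 from anc(i,f), knows(f,d)
round 4: derive anc(c,d) via R1 from anc(c,f), knows(f,d)
round 4: derive anc(g,f) via R1 from anc(g,a), knows(a,f)
round 5: derive anc(g,d) via R1 from anc(g,f), knows(f,d)

anc(a,d)
anc(a,f)
anc(c,a)
anc(c,d)
anc(c,f)
anc(c,i)
anc(f,d)
anc(g,a)
anc(g,c)
anc(g,d)
anc(g,f)
anc(g,i)
anc(i,a)
anc(i,d)
anc(i,f)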